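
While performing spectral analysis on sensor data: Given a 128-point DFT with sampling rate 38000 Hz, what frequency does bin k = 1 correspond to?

The frequency of DFT bin k is: f_k = k * f_s / N
f_1 = 1 * 38000 / 128 = 2375/8 Hz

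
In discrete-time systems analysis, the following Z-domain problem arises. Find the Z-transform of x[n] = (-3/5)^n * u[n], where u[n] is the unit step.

The Z-transform of a^n * u[n] is z/(z-a) for |z| > |a|.
Here a = -3/5, so X(z) = z/(z - (-3/5)) = 5z/(5z + 3)
ROC: |z| > 3/5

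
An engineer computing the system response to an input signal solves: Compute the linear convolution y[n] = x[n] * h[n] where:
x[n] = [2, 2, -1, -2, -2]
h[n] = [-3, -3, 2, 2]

y[n] = sum_k x[k]*h[n-k]. Output length = len(x) + len(h) - 1 = 5 + 4 - 1 = 8.
y[0] = 2*-3 = -6
y[1] = 2*-3 + 2*-3 = -12
y[2] = -1*-3 + 2*-3 + 2*2 = 1
y[3] = -2*-3 + -1*-3 + 2*2 + 2*2 = 17
y[4] = -2*-3 + -2*-3 + -1*2 + 2*2 = 14
y[5] = -2*-3 + -2*2 + -1*2 = 0
y[6] = -2*2 + -2*2 = -8
y[7] = -2*2 = -4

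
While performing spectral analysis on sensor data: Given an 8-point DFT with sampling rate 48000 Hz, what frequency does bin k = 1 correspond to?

The frequency of DFT bin k is: f_k = k * f_s / N
f_1 = 1 * 48000 / 8 = 6000 Hz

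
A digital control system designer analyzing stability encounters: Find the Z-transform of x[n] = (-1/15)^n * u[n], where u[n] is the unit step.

The Z-transform of a^n * u[n] is z/(z-a) for |z| > |a|.
Here a = -1/15, so X(z) = z/(z - (-1/15)) = 15z/(15z + 1)
ROC: |z| > 1/15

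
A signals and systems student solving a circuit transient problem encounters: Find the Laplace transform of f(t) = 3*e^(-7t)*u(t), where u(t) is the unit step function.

Standard Laplace transform pair:
e^(-at)*u(t) <-> 1/(s+a)
With a = 7: L{3*e^(-7t)*u(t)} = 3/(s+7), ROC: Re(s) > -7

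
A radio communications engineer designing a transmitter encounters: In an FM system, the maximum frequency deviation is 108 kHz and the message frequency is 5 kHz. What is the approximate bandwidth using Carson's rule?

Carson's rule: BW = 2*(delta_f + f_m)
= 2*(108 + 5) kHz = 226 kHz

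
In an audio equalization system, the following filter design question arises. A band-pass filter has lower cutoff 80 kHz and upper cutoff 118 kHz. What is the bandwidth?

Bandwidth = f_high - f_low
= 118 kHz - 80 kHz = 38 kHz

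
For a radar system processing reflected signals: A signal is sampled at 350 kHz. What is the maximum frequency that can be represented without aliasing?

The maximum frequency that can be represented without aliasing
is the Nyquist frequency: f_max = f_s / 2 = 350 kHz / 2 = 175 kHz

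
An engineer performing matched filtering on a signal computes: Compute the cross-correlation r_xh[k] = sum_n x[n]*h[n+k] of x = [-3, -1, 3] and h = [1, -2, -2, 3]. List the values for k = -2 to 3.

Both sequences indexed from 0 and zero outside their support.
Lags with overlap: k = -2 to 3.
  r_xh[-2] = x[2]*h[0] = 3
  r_xh[-1] = x[1]*h[0] + x[2]*h[1] = -7
  r_xh[0] = x[0]*h[0] + x[1]*h[1] + x[2]*h[2] = -7
  r_xh[1] = x[0]*h[1] + x[1]*h[2] + x[2]*h[3] = 17
  r_xh[2] = x[0]*h[2] + x[1]*h[3] = 3
  r_xh[3] = x[0]*h[3] = -9
r_xh = [3, -7, -7, 17, 3, -9] (for k = -2, ..., 3)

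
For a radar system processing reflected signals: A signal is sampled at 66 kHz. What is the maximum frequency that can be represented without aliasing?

The maximum frequency that can be represented without aliasing
is the Nyquist frequency: f_max = f_s / 2 = 66 kHz / 2 = 33 kHz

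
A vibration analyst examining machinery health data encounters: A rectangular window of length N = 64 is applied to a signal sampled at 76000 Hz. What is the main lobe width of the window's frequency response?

For a rectangular window of length N,
the main lobe width in frequency is 2*f_s/N.
= 2*76000/64 = 2375 Hz
This determines the minimum frequency separation for resolving two sinusoids.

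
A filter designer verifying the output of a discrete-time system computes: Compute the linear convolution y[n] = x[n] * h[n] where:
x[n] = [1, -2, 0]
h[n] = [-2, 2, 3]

y[n] = sum_k x[k]*h[n-k]. Output length = len(x) + len(h) - 1 = 3 + 3 - 1 = 5.
y[0] = 1*-2 = -2
y[1] = -2*-2 + 1*2 = 6
y[2] = 0*-2 + -2*2 + 1*3 = -1
y[3] = 0*2 + -2*3 = -6
y[4] = 0*3 = 0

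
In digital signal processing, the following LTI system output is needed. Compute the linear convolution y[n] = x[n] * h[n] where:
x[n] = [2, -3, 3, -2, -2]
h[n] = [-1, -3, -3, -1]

y[n] = sum_k x[k]*h[n-k]. Output length = len(x) + len(h) - 1 = 5 + 4 - 1 = 8.
y[0] = 2*-1 = -2
y[1] = -3*-1 + 2*-3 = -3
y[2] = 3*-1 + -3*-3 + 2*-3 = 0
y[3] = -2*-1 + 3*-3 + -3*-3 + 2*-1 = 0
y[4] = -2*-1 + -2*-3 + 3*-3 + -3*-1 = 2
y[5] = -2*-3 + -2*-3 + 3*-1 = 9
y[6] = -2*-3 + -2*-1 = 8
y[7] = -2*-1 = 2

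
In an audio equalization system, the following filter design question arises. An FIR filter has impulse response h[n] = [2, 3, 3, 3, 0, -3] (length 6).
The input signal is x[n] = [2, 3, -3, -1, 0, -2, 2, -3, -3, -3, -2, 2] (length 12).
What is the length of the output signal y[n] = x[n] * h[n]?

For linear convolution, the output length is:
len(y) = len(x) + len(h) - 1 = 12 + 6 - 1 = 17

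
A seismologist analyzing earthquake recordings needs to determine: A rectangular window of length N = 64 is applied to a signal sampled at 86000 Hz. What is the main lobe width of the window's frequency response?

For a rectangular window of length N,
the main lobe width in frequency is 2*f_s/N.
= 2*86000/64 = 5375/2 Hz
This determines the minimum frequency separation for resolving two sinusoids.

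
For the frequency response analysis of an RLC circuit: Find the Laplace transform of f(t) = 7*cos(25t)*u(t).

Standard pair: cos(wt)*u(t) <-> s/(s^2+w^2)
With w = 25: L{7*cos(25t)*u(t)} = 7s/(s^2+625)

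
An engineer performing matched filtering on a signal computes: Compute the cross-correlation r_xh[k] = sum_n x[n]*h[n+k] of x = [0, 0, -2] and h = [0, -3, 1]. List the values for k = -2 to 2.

Both sequences indexed from 0 and zero outside their support.
Lags with overlap: k = -2 to 2.
  r_xh[-2] = x[2]*h[0] = 0
  r_xh[-1] = x[1]*h[0] + x[2]*h[1] = 6
  r_xh[0] = x[0]*h[0] + x[1]*h[1] + x[2]*h[2] = -2
  r_xh[1] = x[0]*h[1] + x[1]*h[2] = 0
  r_xh[2] = x[0]*h[2] = 0
r_xh = [0, 6, -2, 0, 0] (for k = -2, ..., 2)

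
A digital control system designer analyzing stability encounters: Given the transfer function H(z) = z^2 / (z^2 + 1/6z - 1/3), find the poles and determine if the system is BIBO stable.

Poles are roots of the denominator: z^2 + 1/6z - 1/3 = 0.
Quadratic formula: z = [-(1/6) +/- sqrt((1/6)^2 - 4*(-1/3))] / 2
Discriminant = 1/36 + 4/3 = 49/36; sqrt = 7/6.
z = (-1/6 +/- 7/6) / 2 => z = 1/2 or z = -2/3.
|p1| = 1/2, |p2| = 2/3.
For BIBO stability, all poles must lie inside the unit circle (|p| < 1).
System is STABLE since both |p| < 1.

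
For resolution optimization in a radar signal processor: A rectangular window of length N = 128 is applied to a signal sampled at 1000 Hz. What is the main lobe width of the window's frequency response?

For a rectangular window of length N,
the main lobe width in frequency is 2*f_s/N.
= 2*1000/128 = 125/8 Hz
This determines the minimum frequency separation for resolving two sinusoids.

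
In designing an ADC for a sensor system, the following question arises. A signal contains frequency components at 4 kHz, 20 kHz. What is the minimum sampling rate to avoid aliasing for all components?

The highest frequency component is f_max = 20 kHz.
Nyquist rate = 2 * f_max = 2 * 20 kHz = 40 kHz.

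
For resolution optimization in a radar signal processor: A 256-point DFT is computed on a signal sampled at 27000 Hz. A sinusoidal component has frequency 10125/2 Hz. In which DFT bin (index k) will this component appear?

DFT frequency resolution = f_s/N = 27000/256 = 3375/32 Hz
Bin index k = f_signal / resolution = 10125/2 / 3375/32 = 48
The signal frequency 10125/2 Hz falls in DFT bin k = 48.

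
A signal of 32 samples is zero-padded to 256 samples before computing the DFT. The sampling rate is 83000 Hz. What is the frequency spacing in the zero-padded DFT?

Original DFT: N = 32, resolution = f_s/N = 83000/32 = 10375/4 Hz
Zero-padded DFT: N = 256, resolution = f_s/N = 83000/256 = 10375/32 Hz
Zero-padding interpolates the spectrum (finer frequency grid)
but does NOT improve the true spectral resolution (ability to resolve close frequencies).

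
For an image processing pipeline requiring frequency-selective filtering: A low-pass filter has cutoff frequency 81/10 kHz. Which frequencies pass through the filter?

A low-pass filter passes all frequencies below the cutoff frequency 81/10 kHz and attenuates higher frequencies.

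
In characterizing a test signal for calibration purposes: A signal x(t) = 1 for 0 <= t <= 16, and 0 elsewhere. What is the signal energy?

Energy = integral of |x(t)|^2 dt over the signal duration
= 1^2 * 16 = 1 * 16 = 16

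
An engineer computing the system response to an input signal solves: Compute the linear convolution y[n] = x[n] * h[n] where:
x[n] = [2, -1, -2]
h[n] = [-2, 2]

y[n] = sum_k x[k]*h[n-k]. Output length = len(x) + len(h) - 1 = 3 + 2 - 1 = 4.
y[0] = 2*-2 = -4
y[1] = -1*-2 + 2*2 = 6
y[2] = -2*-2 + -1*2 = 2
y[3] = -2*2 = -4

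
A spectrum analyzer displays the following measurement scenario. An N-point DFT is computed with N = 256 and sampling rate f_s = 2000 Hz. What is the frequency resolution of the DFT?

DFT frequency resolution = f_s / N
= 2000 / 256 = 125/16 Hz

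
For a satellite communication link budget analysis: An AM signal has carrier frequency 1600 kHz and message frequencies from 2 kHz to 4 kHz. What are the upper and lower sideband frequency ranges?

Upper sideband (USB) = fc + [fm_low, fm_high] = 1600 + [2, 4] = [1602, 1604] kHz
Lower sideband (LSB) = fc - [fm_high, fm_low] = 1600 - [4, 2] = [1596, 1598] kHz
Total occupied spectrum: 1596 kHz to 1604 kHz (plus carrier at 1600 kHz)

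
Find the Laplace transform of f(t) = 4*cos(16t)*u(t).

Standard pair: cos(wt)*u(t) <-> s/(s^2+w^2)
With w = 16: L{4*cos(16t)*u(t)} = 4s/(s^2+256)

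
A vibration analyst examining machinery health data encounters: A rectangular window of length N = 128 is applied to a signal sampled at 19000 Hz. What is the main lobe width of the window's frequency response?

For a rectangular window of length N,
the main lobe width in frequency is 2*f_s/N.
= 2*19000/128 = 2375/8 Hz
This determines the minimum frequency separation for resolving two sinusoids.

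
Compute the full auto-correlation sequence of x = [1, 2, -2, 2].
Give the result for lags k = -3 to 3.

r_xx[k] = sum_m x[m]*x[m+k], indexed from 0, for k = -3 to 3:
  r_xx[-3] = x[3]*x[0] = 2
  r_xx[-2] = x[2]*x[0] + x[3]*x[1] = 2
  r_xx[-1] = x[1]*x[0] + x[2]*x[1] + x[3]*x[2] = -6
  r_xx[0] = x[0]*x[0] + x[1]*x[1] + x[2]*x[2] + x[3]*x[3] = 13
  r_xx[1] = x[0]*x[1] + x[1]*x[2] + x[2]*x[3] = -6
  r_xx[2] = x[0]*x[2] + x[1]*x[3] = 2
  r_xx[3] = x[0]*x[3] = 2
r_xx = [2, 2, -6, 13, -6, 2, 2]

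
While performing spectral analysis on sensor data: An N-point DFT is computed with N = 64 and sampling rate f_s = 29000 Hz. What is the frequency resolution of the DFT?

DFT frequency resolution = f_s / N
= 29000 / 64 = 3625/8 Hz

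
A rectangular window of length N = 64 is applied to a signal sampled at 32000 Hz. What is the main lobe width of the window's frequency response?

For a rectangular window of length N,
the main lobe width in frequency is 2*f_s/N.
= 2*32000/64 = 1000 Hz
This determines the minimum frequency separation for resolving two sinusoids.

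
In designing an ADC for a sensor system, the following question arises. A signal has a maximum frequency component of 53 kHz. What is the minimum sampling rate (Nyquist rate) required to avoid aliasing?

By the Nyquist-Shannon sampling theorem,
the minimum sampling rate (Nyquist rate) must be at least 2 * f_max.
Nyquist rate = 2 * 53 kHz = 106 kHz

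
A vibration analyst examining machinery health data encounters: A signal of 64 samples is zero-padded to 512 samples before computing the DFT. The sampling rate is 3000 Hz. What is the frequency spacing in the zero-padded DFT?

Original DFT: N = 64, resolution = f_s/N = 3000/64 = 375/8 Hz
Zero-padded DFT: N = 512, resolution = f_s/N = 3000/512 = 375/64 Hz
Zero-padding interpolates the spectrum (finer frequency grid)
but does NOT improve the true spectral resolution (ability to resolve close frequencies).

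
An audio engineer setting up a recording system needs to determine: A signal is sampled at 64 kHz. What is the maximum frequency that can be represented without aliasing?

The maximum frequency that can be represented without aliasing
is the Nyquist frequency: f_max = f_s / 2 = 64 kHz / 2 = 32 kHz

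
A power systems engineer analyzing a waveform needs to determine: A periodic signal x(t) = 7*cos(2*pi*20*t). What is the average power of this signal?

Average power of A*cos(wt) is A^2/2.
P = 7^2 / 2 = 49/2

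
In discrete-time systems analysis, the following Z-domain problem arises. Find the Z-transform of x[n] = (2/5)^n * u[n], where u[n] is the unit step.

The Z-transform of a^n * u[n] is z/(z-a) for |z| > |a|.
Here a = 2/5, so X(z) = z/(z - (2/5)) = 5z/(5z - 2)
ROC: |z| > 2/5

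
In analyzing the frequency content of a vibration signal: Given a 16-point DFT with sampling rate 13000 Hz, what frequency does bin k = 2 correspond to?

The frequency of DFT bin k is: f_k = k * f_s / N
f_2 = 2 * 13000 / 16 = 1625 Hz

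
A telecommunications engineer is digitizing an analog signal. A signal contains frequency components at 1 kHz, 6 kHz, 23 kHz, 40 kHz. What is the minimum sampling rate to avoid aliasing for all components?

The highest frequency component is f_max = 40 kHz.
Nyquist rate = 2 * f_max = 2 * 40 kHz = 80 kHz.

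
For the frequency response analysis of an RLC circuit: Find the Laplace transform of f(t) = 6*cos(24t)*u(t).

Standard pair: cos(wt)*u(t) <-> s/(s^2+w^2)
With w = 24: L{6*cos(24t)*u(t)} = 6s/(s^2+576)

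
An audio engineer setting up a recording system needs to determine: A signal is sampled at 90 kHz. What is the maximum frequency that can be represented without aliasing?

The maximum frequency that can be represented without aliasing
is the Nyquist frequency: f_max = f_s / 2 = 90 kHz / 2 = 45 kHz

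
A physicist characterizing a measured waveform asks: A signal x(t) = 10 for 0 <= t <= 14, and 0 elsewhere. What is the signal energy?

Energy = integral of |x(t)|^2 dt over the signal duration
= 10^2 * 14 = 100 * 14 = 1400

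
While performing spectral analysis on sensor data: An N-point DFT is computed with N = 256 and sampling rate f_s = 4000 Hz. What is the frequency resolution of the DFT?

DFT frequency resolution = f_s / N
= 4000 / 256 = 125/8 Hz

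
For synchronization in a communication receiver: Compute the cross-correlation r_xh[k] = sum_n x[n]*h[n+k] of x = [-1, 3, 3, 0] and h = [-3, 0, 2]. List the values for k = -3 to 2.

Both sequences indexed from 0 and zero outside their support.
Lags with overlap: k = -3 to 2.
  r_xh[-3] = x[3]*h[0] = 0
  r_xh[-2] = x[2]*h[0] + x[3]*h[1] = -9
  r_xh[-1] = x[1]*h[0] + x[2]*h[1] + x[3]*h[2] = -9
  r_xh[0] = x[0]*h[0] + x[1]*h[1] + x[2]*h[2] = 9
  r_xh[1] = x[0]*h[1] + x[1]*h[2] = 6
  r_xh[2] = x[0]*h[2] = -2
r_xh = [0, -9, -9, 9, 6, -2] (for k = -3, ..., 2)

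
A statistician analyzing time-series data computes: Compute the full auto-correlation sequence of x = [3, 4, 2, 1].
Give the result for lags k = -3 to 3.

r_xx[k] = sum_m x[m]*x[m+k], indexed from 0, for k = -3 to 3:
  r_xx[-3] = x[3]*x[0] = 3
  r_xx[-2] = x[2]*x[0] + x[3]*x[1] = 10
  r_xx[-1] = x[1]*x[0] + x[2]*x[1] + x[3]*x[2] = 22
  r_xx[0] = x[0]*x[0] + x[1]*x[1] + x[2]*x[2] + x[3]*x[3] = 30
  r_xx[1] = x[0]*x[1] + x[1]*x[2] + x[2]*x[3] = 22
  r_xx[2] = x[0]*x[2] + x[1]*x[3] = 10
  r_xx[3] = x[0]*x[3] = 3
r_xx = [3, 10, 22, 30, 22, 10, 3]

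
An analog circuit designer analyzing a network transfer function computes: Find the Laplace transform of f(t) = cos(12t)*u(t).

Standard pair: cos(wt)*u(t) <-> s/(s^2+w^2)
With w = 12: L{cos(12t)*u(t)} = s/(s^2+144)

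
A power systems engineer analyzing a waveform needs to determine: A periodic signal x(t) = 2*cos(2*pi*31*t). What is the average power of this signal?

Average power of A*cos(wt) is A^2/2.
P = 2^2 / 2 = 4/2 = 2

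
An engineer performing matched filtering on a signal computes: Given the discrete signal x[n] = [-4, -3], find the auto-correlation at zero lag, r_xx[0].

The auto-correlation at zero lag r_xx[0] equals the signal energy.
r_xx[0] = sum of x[n]^2 = (-4)^2 + (-3)^2
= 16 + 9 = 25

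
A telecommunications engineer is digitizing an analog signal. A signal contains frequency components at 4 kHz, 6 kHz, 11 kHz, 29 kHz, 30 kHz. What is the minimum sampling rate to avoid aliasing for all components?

The highest frequency component is f_max = 30 kHz.
Nyquist rate = 2 * f_max = 2 * 30 kHz = 60 kHz.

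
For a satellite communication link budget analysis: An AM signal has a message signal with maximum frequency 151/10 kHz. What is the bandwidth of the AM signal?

In AM (double-sideband), the bandwidth is twice the message frequency.
BW = 2 * f_m = 2 * 151/10 kHz = 151/5 kHz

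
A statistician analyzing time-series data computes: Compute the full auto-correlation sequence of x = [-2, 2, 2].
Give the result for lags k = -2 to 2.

r_xx[k] = sum_m x[m]*x[m+k], indexed from 0, for k = -2 to 2:
  r_xx[-2] = x[2]*x[0] = -4
  r_xx[-1] = x[1]*x[0] + x[2]*x[1] = 0
  r_xx[0] = x[0]*x[0] + x[1]*x[1] + x[2]*x[2] = 12
  r_xx[1] = x[0]*x[1] + x[1]*x[2] = 0
  r_xx[2] = x[0]*x[2] = -4
r_xx = [-4, 0, 12, 0, -4]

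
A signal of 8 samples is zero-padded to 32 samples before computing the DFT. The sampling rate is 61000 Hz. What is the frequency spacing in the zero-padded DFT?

Original DFT: N = 8, resolution = f_s/N = 61000/8 = 7625 Hz
Zero-padded DFT: N = 32, resolution = f_s/N = 61000/32 = 7625/4 Hz
Zero-padding interpolates the spectrum (finer frequency grid)
but does NOT improve the true spectral resolution (ability to resolve close frequencies).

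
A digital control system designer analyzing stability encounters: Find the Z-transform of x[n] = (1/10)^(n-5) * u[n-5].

Time-shifting property: if X(z) = Z{x[n]}, then Z{x[n-d]} = z^(-d) * X(z)
X(z) = z/(z - 1/10) for x[n] = (1/10)^n * u[n]
Z{x[n-5]} = z^(-5) * z/(z - 1/10) = z^(-4)/(z - 1/10)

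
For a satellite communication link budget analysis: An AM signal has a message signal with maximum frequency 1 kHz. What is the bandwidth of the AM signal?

In AM (double-sideband), the bandwidth is twice the message frequency.
BW = 2 * f_m = 2 * 1 kHz = 2 kHz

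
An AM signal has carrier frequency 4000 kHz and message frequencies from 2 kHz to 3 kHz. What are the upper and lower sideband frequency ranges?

Upper sideband (USB) = fc + [fm_low, fm_high] = 4000 + [2, 3] = [4002, 4003] kHz
Lower sideband (LSB) = fc - [fm_high, fm_low] = 4000 - [3, 2] = [3997, 3998] kHz
Total occupied spectrum: 3997 kHz to 4003 kHz (plus carrier at 4000 kHz)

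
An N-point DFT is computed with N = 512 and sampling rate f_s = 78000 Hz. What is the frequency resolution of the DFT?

DFT frequency resolution = f_s / N
= 78000 / 512 = 4875/32 Hz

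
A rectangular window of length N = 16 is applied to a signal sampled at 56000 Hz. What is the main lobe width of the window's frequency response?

For a rectangular window of length N,
the main lobe width in frequency is 2*f_s/N.
= 2*56000/16 = 7000 Hz
This determines the minimum frequency separation for resolving two sinusoids.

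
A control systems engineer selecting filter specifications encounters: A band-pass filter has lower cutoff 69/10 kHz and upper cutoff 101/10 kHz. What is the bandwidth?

Bandwidth = f_high - f_low
= 101/10 kHz - 69/10 kHz = 16/5 kHz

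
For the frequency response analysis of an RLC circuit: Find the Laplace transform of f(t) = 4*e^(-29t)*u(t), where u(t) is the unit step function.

Standard Laplace transform pair:
e^(-at)*u(t) <-> 1/(s+a)
With a = 29: L{4*e^(-29t)*u(t)} = 4/(s+29), ROC: Re(s) > -29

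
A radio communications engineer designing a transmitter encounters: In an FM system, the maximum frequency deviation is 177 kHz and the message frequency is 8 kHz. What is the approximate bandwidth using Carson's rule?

Carson's rule: BW = 2*(delta_f + f_m)
= 2*(177 + 8) kHz = 370 kHz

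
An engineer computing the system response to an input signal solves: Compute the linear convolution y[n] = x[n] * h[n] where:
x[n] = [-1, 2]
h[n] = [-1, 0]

y[n] = sum_k x[k]*h[n-k]. Output length = len(x) + len(h) - 1 = 2 + 2 - 1 = 3.
y[0] = -1*-1 = 1
y[1] = 2*-1 + -1*0 = -2
y[2] = 2*0 = 0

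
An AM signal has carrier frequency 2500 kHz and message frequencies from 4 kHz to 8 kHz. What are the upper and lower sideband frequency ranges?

Upper sideband (USB) = fc + [fm_low, fm_high] = 2500 + [4, 8] = [2504, 2508] kHz
Lower sideband (LSB) = fc - [fm_high, fm_low] = 2500 - [8, 4] = [2492, 2496] kHz
Total occupied spectrum: 2492 kHz to 2508 kHz (plus carrier at 2500 kHz)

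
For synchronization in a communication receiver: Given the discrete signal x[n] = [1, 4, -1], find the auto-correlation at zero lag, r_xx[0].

The auto-correlation at zero lag r_xx[0] equals the signal energy.
r_xx[0] = sum of x[n]^2 = 1^2 + 4^2 + (-1)^2
= 1 + 16 + 1 = 18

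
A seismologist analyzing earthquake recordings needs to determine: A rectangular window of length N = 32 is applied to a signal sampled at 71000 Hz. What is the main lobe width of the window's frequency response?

For a rectangular window of length N,
the main lobe width in frequency is 2*f_s/N.
= 2*71000/32 = 8875/2 Hz
This determines the minimum frequency separation for resolving two sinusoids.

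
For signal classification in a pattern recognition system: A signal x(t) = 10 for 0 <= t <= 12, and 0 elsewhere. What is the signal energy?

Energy = integral of |x(t)|^2 dt over the signal duration
= 10^2 * 12 = 100 * 12 = 1200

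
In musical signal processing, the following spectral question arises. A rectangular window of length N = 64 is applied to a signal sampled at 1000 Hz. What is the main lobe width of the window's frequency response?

For a rectangular window of length N,
the main lobe width in frequency is 2*f_s/N.
= 2*1000/64 = 125/4 Hz
This determines the minimum frequency separation for resolving two sinusoids.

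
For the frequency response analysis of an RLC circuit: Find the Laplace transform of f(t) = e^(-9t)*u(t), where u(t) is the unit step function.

Standard Laplace transform pair:
e^(-at)*u(t) <-> 1/(s+a)
With a = 9: L{e^(-9t)*u(t)} = 1/(s+9), ROC: Re(s) > -9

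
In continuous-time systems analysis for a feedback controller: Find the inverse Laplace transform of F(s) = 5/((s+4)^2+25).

Standard pair: w/((s+a)^2+w^2) <-> e^(-at)*sin(wt)*u(t)
With a=4, w=5: f(t) = e^(-4t)*sin(5t)*u(t)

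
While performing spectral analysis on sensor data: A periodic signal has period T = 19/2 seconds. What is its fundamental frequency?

The fundamental frequency is the reciprocal of the period.
f = 1/T = 1/(19/2) = 2/19 Hz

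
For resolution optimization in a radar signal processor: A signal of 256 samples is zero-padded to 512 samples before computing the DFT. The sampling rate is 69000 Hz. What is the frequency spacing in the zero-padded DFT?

Original DFT: N = 256, resolution = f_s/N = 69000/256 = 8625/32 Hz
Zero-padded DFT: N = 512, resolution = f_s/N = 69000/512 = 8625/64 Hz
Zero-padding interpolates the spectrum (finer frequency grid)
but does NOT improve the true spectral resolution (ability to resolve close frequencies).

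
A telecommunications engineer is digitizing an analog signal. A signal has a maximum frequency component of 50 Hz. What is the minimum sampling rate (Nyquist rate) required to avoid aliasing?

By the Nyquist-Shannon sampling theorem,
the minimum sampling rate (Nyquist rate) must be at least 2 * f_max.
Nyquist rate = 2 * 50 Hz = 100 Hz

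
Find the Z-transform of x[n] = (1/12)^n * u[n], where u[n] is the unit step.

The Z-transform of a^n * u[n] is z/(z-a) for |z| > |a|.
Here a = 1/12, so X(z) = z/(z - (1/12)) = 12z/(12z - 1)
ROC: |z| > 1/12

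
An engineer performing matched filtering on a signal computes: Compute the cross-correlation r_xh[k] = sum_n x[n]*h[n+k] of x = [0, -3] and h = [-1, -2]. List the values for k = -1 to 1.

Both sequences indexed from 0 and zero outside their support.
Lags with overlap: k = -1 to 1.
  r_xh[-1] = x[1]*h[0] = 3
  r_xh[0] = x[0]*h[0] + x[1]*h[1] = 6
  r_xh[1] = x[0]*h[1] = 0
r_xh = [3, 6, 0] (for k = -1, ..., 1)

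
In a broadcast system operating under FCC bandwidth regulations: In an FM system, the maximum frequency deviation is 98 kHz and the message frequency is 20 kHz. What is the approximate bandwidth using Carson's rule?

Carson's rule: BW = 2*(delta_f + f_m)
= 2*(98 + 20) kHz = 236 kHz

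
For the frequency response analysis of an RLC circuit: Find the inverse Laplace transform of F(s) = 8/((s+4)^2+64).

Standard pair: w/((s+a)^2+w^2) <-> e^(-at)*sin(wt)*u(t)
With a=4, w=8: f(t) = e^(-4t)*sin(8t)*u(t)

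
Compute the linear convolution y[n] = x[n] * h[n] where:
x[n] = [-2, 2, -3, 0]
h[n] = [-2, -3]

y[n] = sum_k x[k]*h[n-k]. Output length = len(x) + len(h) - 1 = 4 + 2 - 1 = 5.
y[0] = -2*-2 = 4
y[1] = 2*-2 + -2*-3 = 2
y[2] = -3*-2 + 2*-3 = 0
y[3] = 0*-2 + -3*-3 = 9
y[4] = 0*-3 = 0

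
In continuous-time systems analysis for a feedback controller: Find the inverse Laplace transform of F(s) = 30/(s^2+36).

Standard pair: w/(s^2+w^2) <-> sin(wt)*u(t)
Recognize w^2 = 36, so w = 6; numerator 30 = 5*6.
f(t) = 5*sin(6t)*u(t)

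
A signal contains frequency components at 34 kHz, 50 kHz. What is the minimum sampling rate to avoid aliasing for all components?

The highest frequency component is f_max = 50 kHz.
Nyquist rate = 2 * f_max = 2 * 50 kHz = 100 kHz.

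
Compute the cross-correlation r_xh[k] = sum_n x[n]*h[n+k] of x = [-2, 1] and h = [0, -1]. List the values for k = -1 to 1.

Both sequences indexed from 0 and zero outside their support.
Lags with overlap: k = -1 to 1.
  r_xh[-1] = x[1]*h[0] = 0
  r_xh[0] = x[0]*h[0] + x[1]*h[1] = -1
  r_xh[1] = x[0]*h[1] = 2
r_xh = [0, -1, 2] (for k = -1, ..., 1)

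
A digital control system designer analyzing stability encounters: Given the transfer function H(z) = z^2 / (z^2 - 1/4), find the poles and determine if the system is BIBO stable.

Poles are roots of the denominator: z^2 - 1/4 = 0.
Quadratic formula: z = [-(0) +/- sqrt((0)^2 - 4*(-1/4))] / 2
Discriminant = 0 + 1 = 1; sqrt = 1.
z = (0 +/- 1) / 2 => z = 1/2 or z = -1/2.
|p1| = 1/2, |p2| = 1/2.
For BIBO stability, all poles must lie inside the unit circle (|p| < 1).
System is STABLE since both |p| < 1.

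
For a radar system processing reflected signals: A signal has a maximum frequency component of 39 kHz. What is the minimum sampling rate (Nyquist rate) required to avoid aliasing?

By the Nyquist-Shannon sampling theorem,
the minimum sampling rate (Nyquist rate) must be at least 2 * f_max.
Nyquist rate = 2 * 39 kHz = 78 kHz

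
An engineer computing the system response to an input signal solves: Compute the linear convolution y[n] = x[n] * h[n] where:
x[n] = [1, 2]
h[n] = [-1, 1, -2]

y[n] = sum_k x[k]*h[n-k]. Output length = len(x) + len(h) - 1 = 2 + 3 - 1 = 4.
y[0] = 1*-1 = -1
y[1] = 2*-1 + 1*1 = -1
y[2] = 2*1 + 1*-2 = 0
y[3] = 2*-2 = -4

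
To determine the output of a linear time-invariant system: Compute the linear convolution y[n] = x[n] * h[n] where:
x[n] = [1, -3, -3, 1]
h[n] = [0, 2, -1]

y[n] = sum_k x[k]*h[n-k]. Output length = len(x) + len(h) - 1 = 4 + 3 - 1 = 6.
y[0] = 1*0 = 0
y[1] = -3*0 + 1*2 = 2
y[2] = -3*0 + -3*2 + 1*-1 = -7
y[3] = 1*0 + -3*2 + -3*-1 = -3
y[4] = 1*2 + -3*-1 = 5
y[5] = 1*-1 = -1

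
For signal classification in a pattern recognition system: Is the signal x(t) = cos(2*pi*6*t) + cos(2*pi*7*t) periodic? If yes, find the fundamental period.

f1 = 6 Hz, f2 = 7 Hz
Period T1 = 1/6, T2 = 1/7
Ratio T1/T2 = 7/6, which is rational.
The signal is periodic with fundamental period T = 1/GCD(6,7) = 1 s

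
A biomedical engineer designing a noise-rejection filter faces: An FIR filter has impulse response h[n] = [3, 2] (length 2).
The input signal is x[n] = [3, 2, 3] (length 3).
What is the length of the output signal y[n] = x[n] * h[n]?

For linear convolution, the output length is:
len(y) = len(x) + len(h) - 1 = 3 + 2 - 1 = 4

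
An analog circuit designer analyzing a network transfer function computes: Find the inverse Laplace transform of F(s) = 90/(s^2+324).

Standard pair: w/(s^2+w^2) <-> sin(wt)*u(t)
Recognize w^2 = 324, so w = 18; numerator 90 = 5*18.
f(t) = 5*sin(18t)*u(t)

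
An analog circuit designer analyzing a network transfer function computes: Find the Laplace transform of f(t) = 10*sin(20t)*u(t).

Standard pair: sin(wt)*u(t) <-> w/(s^2+w^2)
With w = 20: L{10*sin(20t)*u(t)} = 200/(s^2+400)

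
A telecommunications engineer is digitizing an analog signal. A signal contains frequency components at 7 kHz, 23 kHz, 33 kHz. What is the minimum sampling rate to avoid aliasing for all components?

The highest frequency component is f_max = 33 kHz.
Nyquist rate = 2 * f_max = 2 * 33 kHz = 66 kHz.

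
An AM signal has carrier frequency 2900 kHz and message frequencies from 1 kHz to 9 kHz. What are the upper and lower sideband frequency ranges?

Upper sideband (USB) = fc + [fm_low, fm_high] = 2900 + [1, 9] = [2901, 2909] kHz
Lower sideband (LSB) = fc - [fm_high, fm_low] = 2900 - [9, 1] = [2891, 2899] kHz
Total occupied spectrum: 2891 kHz to 2909 kHz (plus carrier at 2900 kHz)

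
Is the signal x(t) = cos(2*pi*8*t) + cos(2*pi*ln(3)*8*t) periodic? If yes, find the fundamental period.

f1 = 8 Hz, f2 = 8*ln(3) Hz
Ratio f2/f1 = ln(3), which is irrational.
Since the frequency ratio is irrational, no common period exists.
The signal is not periodic.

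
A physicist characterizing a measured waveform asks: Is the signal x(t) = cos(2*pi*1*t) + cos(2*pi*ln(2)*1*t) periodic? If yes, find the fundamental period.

f1 = 1 Hz, f2 = 1*ln(2) Hz
Ratio f2/f1 = ln(2), which is irrational.
Since the frequency ratio is irrational, no common period exists.
The signal is not periodic.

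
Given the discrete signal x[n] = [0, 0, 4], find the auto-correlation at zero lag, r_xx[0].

The auto-correlation at zero lag r_xx[0] equals the signal energy.
r_xx[0] = sum of x[n]^2 = 0^2 + 0^2 + 4^2
= 0 + 0 + 16 = 16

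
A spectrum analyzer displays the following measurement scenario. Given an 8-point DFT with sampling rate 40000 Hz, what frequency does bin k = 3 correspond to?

The frequency of DFT bin k is: f_k = k * f_s / N
f_3 = 3 * 40000 / 8 = 15000 Hz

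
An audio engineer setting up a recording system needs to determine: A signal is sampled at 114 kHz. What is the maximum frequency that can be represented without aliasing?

The maximum frequency that can be represented without aliasing
is the Nyquist frequency: f_max = f_s / 2 = 114 kHz / 2 = 57 kHz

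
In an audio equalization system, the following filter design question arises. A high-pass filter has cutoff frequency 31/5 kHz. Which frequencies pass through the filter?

A high-pass filter passes all frequencies above the cutoff frequency 31/5 kHz and attenuates lower frequencies.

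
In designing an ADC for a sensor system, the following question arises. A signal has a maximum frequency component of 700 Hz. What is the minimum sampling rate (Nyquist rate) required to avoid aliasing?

By the Nyquist-Shannon sampling theorem,
the minimum sampling rate (Nyquist rate) must be at least 2 * f_max.
Nyquist rate = 2 * 700 Hz = 1400 Hz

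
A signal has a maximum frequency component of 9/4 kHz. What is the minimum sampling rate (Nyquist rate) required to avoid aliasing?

By the Nyquist-Shannon sampling theorem,
the minimum sampling rate (Nyquist rate) must be at least 2 * f_max.
Nyquist rate = 2 * 9/4 kHz = 9/2 kHz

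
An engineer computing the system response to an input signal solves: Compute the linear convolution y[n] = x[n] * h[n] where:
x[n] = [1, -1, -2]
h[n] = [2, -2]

y[n] = sum_k x[k]*h[n-k]. Output length = len(x) + len(h) - 1 = 3 + 2 - 1 = 4.
y[0] = 1*2 = 2
y[1] = -1*2 + 1*-2 = -4
y[2] = -2*2 + -1*-2 = -2
y[3] = -2*-2 = 4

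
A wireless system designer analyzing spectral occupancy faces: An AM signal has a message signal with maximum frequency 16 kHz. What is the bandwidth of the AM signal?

In AM (double-sideband), the bandwidth is twice the message frequency.
BW = 2 * f_m = 2 * 16 kHz = 32 kHz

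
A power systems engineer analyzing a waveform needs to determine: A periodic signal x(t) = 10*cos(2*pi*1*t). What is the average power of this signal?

Average power of A*cos(wt) is A^2/2.
P = 10^2 / 2 = 100/2 = 50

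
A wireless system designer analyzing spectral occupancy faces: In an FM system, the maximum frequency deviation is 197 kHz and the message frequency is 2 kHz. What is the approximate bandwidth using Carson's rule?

Carson's rule: BW = 2*(delta_f + f_m)
= 2*(197 + 2) kHz = 398 kHz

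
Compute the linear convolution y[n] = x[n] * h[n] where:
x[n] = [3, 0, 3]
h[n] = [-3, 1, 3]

y[n] = sum_k x[k]*h[n-k]. Output length = len(x) + len(h) - 1 = 3 + 3 - 1 = 5.
y[0] = 3*-3 = -9
y[1] = 0*-3 + 3*1 = 3
y[2] = 3*-3 + 0*1 + 3*3 = 0
y[3] = 3*1 + 0*3 = 3
y[4] = 3*3 = 9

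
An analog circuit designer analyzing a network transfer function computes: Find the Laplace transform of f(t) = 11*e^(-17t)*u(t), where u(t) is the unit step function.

Standard Laplace transform pair:
e^(-at)*u(t) <-> 1/(s+a)
With a = 17: L{11*e^(-17t)*u(t)} = 11/(s+17), ROC: Re(s) > -17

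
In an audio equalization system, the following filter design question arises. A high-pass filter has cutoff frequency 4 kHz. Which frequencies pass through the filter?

A high-pass filter passes all frequencies above the cutoff frequency 4 kHz and attenuates lower frequencies.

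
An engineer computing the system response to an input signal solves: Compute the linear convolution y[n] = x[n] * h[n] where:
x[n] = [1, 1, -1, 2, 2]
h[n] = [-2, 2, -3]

y[n] = sum_k x[k]*h[n-k]. Output length = len(x) + len(h) - 1 = 5 + 3 - 1 = 7.
y[0] = 1*-2 = -2
y[1] = 1*-2 + 1*2 = 0
y[2] = -1*-2 + 1*2 + 1*-3 = 1
y[3] = 2*-2 + -1*2 + 1*-3 = -9
y[4] = 2*-2 + 2*2 + -1*-3 = 3
y[5] = 2*2 + 2*-3 = -2
y[6] = 2*-3 = -6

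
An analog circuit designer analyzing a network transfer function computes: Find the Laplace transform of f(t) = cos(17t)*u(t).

Standard pair: cos(wt)*u(t) <-> s/(s^2+w^2)
With w = 17: L{cos(17t)*u(t)} = s/(s^2+289)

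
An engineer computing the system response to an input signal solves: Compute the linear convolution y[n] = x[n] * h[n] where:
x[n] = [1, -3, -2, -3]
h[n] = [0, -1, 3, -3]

y[n] = sum_k x[k]*h[n-k]. Output length = len(x) + len(h) - 1 = 4 + 4 - 1 = 7.
y[0] = 1*0 = 0
y[1] = -3*0 + 1*-1 = -1
y[2] = -2*0 + -3*-1 + 1*3 = 6
y[3] = -3*0 + -2*-1 + -3*3 + 1*-3 = -10
y[4] = -3*-1 + -2*3 + -3*-3 = 6
y[5] = -3*3 + -2*-3 = -3
y[6] = -3*-3 = 9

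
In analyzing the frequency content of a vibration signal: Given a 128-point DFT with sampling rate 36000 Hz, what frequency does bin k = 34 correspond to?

The frequency of DFT bin k is: f_k = k * f_s / N
f_34 = 34 * 36000 / 128 = 19125/2 Hz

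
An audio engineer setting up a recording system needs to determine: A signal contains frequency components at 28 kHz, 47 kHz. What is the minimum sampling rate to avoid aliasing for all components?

The highest frequency component is f_max = 47 kHz.
Nyquist rate = 2 * f_max = 2 * 47 kHz = 94 kHz.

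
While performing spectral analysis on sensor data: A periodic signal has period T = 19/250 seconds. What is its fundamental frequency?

The fundamental frequency is the reciprocal of the period.
f = 1/T = 1/(19/250) = 250/19 Hz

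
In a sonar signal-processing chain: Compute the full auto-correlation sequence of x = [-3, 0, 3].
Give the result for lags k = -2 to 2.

r_xx[k] = sum_m x[m]*x[m+k], indexed from 0, for k = -2 to 2:
  r_xx[-2] = x[2]*x[0] = -9
  r_xx[-1] = x[1]*x[0] + x[2]*x[1] = 0
  r_xx[0] = x[0]*x[0] + x[1]*x[1] + x[2]*x[2] = 18
  r_xx[1] = x[0]*x[1] + x[1]*x[2] = 0
  r_xx[2] = x[0]*x[2] = -9
r_xx = [-9, 0, 18, 0, -9]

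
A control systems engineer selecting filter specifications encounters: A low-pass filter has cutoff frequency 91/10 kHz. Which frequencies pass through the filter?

A low-pass filter passes all frequencies below the cutoff frequency 91/10 kHz and attenuates higher frequencies.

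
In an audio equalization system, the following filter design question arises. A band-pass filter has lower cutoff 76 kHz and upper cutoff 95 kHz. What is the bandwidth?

Bandwidth = f_high - f_low
= 95 kHz - 76 kHz = 19 kHz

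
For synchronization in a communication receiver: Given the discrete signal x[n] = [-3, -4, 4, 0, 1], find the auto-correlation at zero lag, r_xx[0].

The auto-correlation at zero lag r_xx[0] equals the signal energy.
r_xx[0] = sum of x[n]^2 = (-3)^2 + (-4)^2 + 4^2 + 0^2 + 1^2
= 9 + 16 + 16 + 0 + 1 = 42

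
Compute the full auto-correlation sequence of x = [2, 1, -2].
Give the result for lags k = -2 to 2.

r_xx[k] = sum_m x[m]*x[m+k], indexed from 0, for k = -2 to 2:
  r_xx[-2] = x[2]*x[0] = -4
  r_xx[-1] = x[1]*x[0] + x[2]*x[1] = 0
  r_xx[0] = x[0]*x[0] + x[1]*x[1] + x[2]*x[2] = 9
  r_xx[1] = x[0]*x[1] + x[1]*x[2] = 0
  r_xx[2] = x[0]*x[2] = -4
r_xx = [-4, 0, 9, 0, -4]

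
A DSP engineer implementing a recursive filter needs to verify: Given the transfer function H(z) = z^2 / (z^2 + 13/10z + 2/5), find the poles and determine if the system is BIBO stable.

Poles are roots of the denominator: z^2 + 13/10z + 2/5 = 0.
Quadratic formula: z = [-(13/10) +/- sqrt((13/10)^2 - 4*(2/5))] / 2
Discriminant = 169/100 - 8/5 = 9/100; sqrt = 3/10.
z = (-13/10 +/- 3/10) / 2 => z = -1/2 or z = -4/5.
|p1| = 1/2, |p2| = 4/5.
For BIBO stability, all poles must lie inside the unit circle (|p| < 1).
System is STABLE since both |p| < 1.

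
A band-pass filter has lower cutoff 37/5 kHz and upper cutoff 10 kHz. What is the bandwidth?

Bandwidth = f_high - f_low
= 10 kHz - 37/5 kHz = 13/5 kHz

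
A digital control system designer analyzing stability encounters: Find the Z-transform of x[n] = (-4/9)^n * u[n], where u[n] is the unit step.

The Z-transform of a^n * u[n] is z/(z-a) for |z| > |a|.
Here a = -4/9, so X(z) = z/(z - (-4/9)) = 9z/(9z + 4)
ROC: |z| > 4/9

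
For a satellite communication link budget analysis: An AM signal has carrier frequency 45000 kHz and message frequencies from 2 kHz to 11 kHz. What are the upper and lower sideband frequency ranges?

Upper sideband (USB) = fc + [fm_low, fm_high] = 45000 + [2, 11] = [45002, 45011] kHz
Lower sideband (LSB) = fc - [fm_high, fm_low] = 45000 - [11, 2] = [44989, 44998] kHz
Total occupied spectrum: 44989 kHz to 45011 kHz (plus carrier at 45000 kHz)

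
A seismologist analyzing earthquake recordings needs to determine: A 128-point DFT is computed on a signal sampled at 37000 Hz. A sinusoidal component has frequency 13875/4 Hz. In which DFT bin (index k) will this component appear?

DFT frequency resolution = f_s/N = 37000/128 = 4625/16 Hz
Bin index k = f_signal / resolution = 13875/4 / 4625/16 = 12
The signal frequency 13875/4 Hz falls in DFT bin k = 12.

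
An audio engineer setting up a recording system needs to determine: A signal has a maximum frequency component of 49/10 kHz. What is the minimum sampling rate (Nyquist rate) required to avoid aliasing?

By the Nyquist-Shannon sampling theorem,
the minimum sampling rate (Nyquist rate) must be at least 2 * f_max.
Nyquist rate = 2 * 49/10 kHz = 49/5 kHz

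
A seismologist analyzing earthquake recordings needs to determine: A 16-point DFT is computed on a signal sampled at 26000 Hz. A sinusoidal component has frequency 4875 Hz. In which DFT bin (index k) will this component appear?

DFT frequency resolution = f_s/N = 26000/16 = 1625 Hz
Bin index k = f_signal / resolution = 4875 / 1625 = 3
The signal frequency 4875 Hz falls in DFT bin k = 3.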